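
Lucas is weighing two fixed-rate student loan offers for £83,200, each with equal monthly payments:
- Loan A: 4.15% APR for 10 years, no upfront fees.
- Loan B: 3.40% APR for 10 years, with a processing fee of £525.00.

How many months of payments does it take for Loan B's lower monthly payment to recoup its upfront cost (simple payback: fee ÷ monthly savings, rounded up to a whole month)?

Loan A: monthly rate = 4.15%/12 = 0.0034583; payment = 83,200 × 0.0034583 / (1 − (1+0.0034583)^−120) = £848.30.
Loan B: monthly rate = 3.4%/12 = 0.0028333; payment = 83,200 × 0.0028333 / (1 − (1+0.0028333)^−120) = £818.84.
Monthly savings = £848.30 − £818.84 = £29.46.
Break-even = £525.00 / £29.46 = 17.82 → 18 months.

18 months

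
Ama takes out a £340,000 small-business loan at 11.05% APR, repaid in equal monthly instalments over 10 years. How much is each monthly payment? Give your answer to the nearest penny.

Monthly rate = 11.05%/12 = 0.0092083; payment = 340,000 × 0.0092083 / (1 − (1+0.0092083)^−120) = £4,693.13.

£4,693.13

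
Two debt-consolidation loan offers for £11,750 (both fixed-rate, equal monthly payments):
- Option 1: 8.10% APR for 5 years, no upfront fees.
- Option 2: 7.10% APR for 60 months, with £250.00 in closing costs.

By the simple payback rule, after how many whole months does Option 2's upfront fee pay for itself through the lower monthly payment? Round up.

45 months

Option 1: monthly rate = 8.1%/12 = 0.0067500; payment = 11,750 × 0.0067500 / (1 − (1+0.0067500)^−60) = £238.81.
Option 2: at 7.10% the monthly rate is 0.0059167, so the payment is 11,750 × 0.0059167 / (1 − 1.0059167^−60) = £233.22.
Monthly savings = £238.81 − £233.22 = £5.59.
Break-even = £250.00 / £5.59 = 44.72 → 45 months.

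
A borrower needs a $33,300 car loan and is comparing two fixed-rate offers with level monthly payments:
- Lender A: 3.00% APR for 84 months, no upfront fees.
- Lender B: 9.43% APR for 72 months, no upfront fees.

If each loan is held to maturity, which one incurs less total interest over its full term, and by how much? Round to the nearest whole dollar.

Lender A: at 3.00% the monthly rate is 0.0025000, so the payment is 33,300 × 0.0025000 / (1 − 1.0025000^−84) = $440.00.
Total interest on Lender A = 84 × $440.00 − $33,300 = $3,660.00.
Lender B: monthly rate = 9.43%/12 = 0.0078583; payment = 33,300 × 0.0078583 / (1 − (1+0.0078583)^−72) = $607.38.
Total interest on Lender B = 72 × $607.38 − $33,300 = $10,431.36.
Lender A is lower by $6,771.36.

Lender A by $6,771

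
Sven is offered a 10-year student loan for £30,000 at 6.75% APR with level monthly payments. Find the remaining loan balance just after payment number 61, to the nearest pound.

With monthly rate i = 6.75%/12 = 0.0056250, the balance after k of n payments is P · [(1+i)^n − (1+i)^k] / [(1+i)^n − 1].
(1+0.0056250)^120 = 1.96032182 and (1+0.0056250)^61 = 1.40799058, so the balance is 30,000 × (1.96032182 − 1.40799058) / (1.96032182 − 1) = £17,254.57.

£17,255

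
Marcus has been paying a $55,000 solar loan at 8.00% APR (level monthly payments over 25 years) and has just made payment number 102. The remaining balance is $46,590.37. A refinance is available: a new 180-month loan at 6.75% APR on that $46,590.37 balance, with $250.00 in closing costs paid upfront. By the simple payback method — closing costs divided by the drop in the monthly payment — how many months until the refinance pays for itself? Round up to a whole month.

Current payment = 55,000 × 8%/12 / (1 − (1+0.0066667)^−300) = $424.50.
Refinanced payment = 46,590.37 × 0.0056250 / (1 − (1+0.0056250)^−180) = $412.28.
Monthly savings = $424.50 − $412.28 = $12.22.
Break-even = $250.00 / $12.22 = 20.46 → 21 months.

21 months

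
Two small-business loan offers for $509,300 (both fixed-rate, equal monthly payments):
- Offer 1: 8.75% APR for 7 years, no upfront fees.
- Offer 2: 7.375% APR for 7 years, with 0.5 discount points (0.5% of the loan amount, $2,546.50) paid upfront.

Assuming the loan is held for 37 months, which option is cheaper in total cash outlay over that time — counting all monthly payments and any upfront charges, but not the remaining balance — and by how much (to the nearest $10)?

Offer 1: monthly rate = 8.75%/12 = 0.0072917; payment = 509,300 × 0.0072917 / (1 − (1+0.0072917)^−84) = $8,129.70.
Offer 2: at 7.375% the monthly rate is 0.0061458, so the payment is 509,300 × 0.0061458 / (1 − 1.0061458^−84) = $7,780.40.
Over 37 months: Offer 1 costs 37 × $8,129.70 = $300,798.90; Offer 2 costs 37 × $7,780.40 + $2,546.50 = $290,421.30.
Offer 2 is cheaper by $300,798.90 − $290,421.30 = $10,377.60.

Offer 2 by $10,380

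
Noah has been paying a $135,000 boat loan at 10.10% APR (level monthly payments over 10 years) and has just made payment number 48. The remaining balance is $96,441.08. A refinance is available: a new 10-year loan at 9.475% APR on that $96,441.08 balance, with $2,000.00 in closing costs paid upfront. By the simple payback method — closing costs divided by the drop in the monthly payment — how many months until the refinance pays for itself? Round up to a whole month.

4 months

Current payment = 135,000 × 10.1%/12 / (1 − (1+0.0084167)^−120) = $1,791.52.
Refinanced payment = 96,441.08 × 0.0078958 / (1 − (1+0.0078958)^−120) = $1,246.60.
Monthly savings = $1,791.52 − $1,246.60 = $544.92.
Break-even = $2,000.00 / $544.92 = 3.67 → 4 months.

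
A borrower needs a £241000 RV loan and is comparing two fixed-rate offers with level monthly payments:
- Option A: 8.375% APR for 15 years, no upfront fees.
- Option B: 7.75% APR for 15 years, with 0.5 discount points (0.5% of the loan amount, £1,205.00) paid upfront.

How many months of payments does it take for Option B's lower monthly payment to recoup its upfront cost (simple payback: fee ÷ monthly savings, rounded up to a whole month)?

14 months

Option A: at 8.375% the monthly rate is 0.0069792, so the payment is 241,000 × 0.0069792 / (1 − 1.0069792^−180) = £2,355.60.
Option B: monthly rate = 7.75%/12 = 0.0064583; payment = 241,000 × 0.0064583 / (1 − (1+0.0064583)^−180) = £2,268.47.
Monthly savings = £2,355.60 − £2,268.47 = £87.13.
Break-even = £1,205.00 / £87.13 = 13.83 → 14 months.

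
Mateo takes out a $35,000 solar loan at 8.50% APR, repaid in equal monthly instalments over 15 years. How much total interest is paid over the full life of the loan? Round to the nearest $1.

$27,039

At 8.50% the monthly rate is 0.0070833, so the payment is 35,000 × 0.0070833 / (1 − 1.0070833^−180) = $344.66.
Total paid = 180 × $344.66 = $62,038.80; interest = $62,038.80 − $35,000 = $27,038.80.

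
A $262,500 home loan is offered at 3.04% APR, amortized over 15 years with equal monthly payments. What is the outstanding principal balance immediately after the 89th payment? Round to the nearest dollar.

With monthly rate i = 3.04%/12 = 0.0025333, the balance after k of n payments is P · [(1+i)^n − (1+i)^k] / [(1+i)^n − 1].
(1+0.0025333)^180 = 1.57684083 and (1+0.0025333)^89 = 1.25255010, so the balance is 262,500 × (1.57684083 − 1.25255010) / (1.57684083 − 1) = $147,573.32.

$147,573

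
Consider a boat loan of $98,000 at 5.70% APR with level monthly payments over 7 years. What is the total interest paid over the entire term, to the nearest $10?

Monthly rate = 5.7%/12 = 0.0047500; payment = 98,000 × 0.0047500 / (1 − (1+0.0047500)^−84) = $1,417.59.
Total paid = 84 × $1,417.59 = $119,077.56; interest = $119,077.56 − $98,000 = $21,077.56.

$21,080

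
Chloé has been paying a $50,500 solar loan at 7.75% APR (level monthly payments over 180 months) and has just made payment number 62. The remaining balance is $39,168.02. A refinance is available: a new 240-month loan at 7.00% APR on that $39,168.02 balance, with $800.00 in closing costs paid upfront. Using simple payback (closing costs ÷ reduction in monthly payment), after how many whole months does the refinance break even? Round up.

Current payment = 50,500 × 7.75%/12 / (1 − (1+0.0064583)^−180) = $475.34.
Refinanced payment = 39,168.02 × 0.0058333 / (1 − (1+0.0058333)^−240) = $303.67.
Monthly savings = $475.34 − $303.67 = $171.67.
Break-even = $800.00 / $171.67 = 4.66 → 5 months.

5 months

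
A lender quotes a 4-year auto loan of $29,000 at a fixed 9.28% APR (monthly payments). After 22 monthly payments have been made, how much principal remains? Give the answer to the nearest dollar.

$17,029

With monthly rate i = 9.28%/12 = 0.0077333, the balance after k of n payments is P · [(1+i)^n − (1+i)^k] / [(1+i)^n − 1].
(1+0.0077333)^48 = 1.44740464 and (1+0.0077333)^22 = 1.18468730, so the balance is 29,000 × (1.44740464 − 1.18468730) / (1.44740464 − 1) = $17,028.89.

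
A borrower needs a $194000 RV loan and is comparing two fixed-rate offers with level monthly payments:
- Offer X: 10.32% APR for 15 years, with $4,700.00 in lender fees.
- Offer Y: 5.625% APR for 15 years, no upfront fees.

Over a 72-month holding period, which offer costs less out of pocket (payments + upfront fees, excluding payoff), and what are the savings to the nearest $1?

Offer X: at 10.32% the monthly rate is 0.0086000, so the payment is 194,000 × 0.0086000 / (1 − 1.0086000^−180) = $2,122.88.
Offer Y: at 5.625% the monthly rate is 0.0046875, so the payment is 194,000 × 0.0046875 / (1 − 1.0046875^−180) = $1,598.04.
Over 72 months: Offer X costs 72 × $2,122.88 + $4,700.00 = $157,547.36; Offer Y costs 72 × $1,598.04 = $115,058.88.
Offer Y is cheaper by $157,547.36 − $115,058.88 = $42,488.48.

Offer Y by $42,488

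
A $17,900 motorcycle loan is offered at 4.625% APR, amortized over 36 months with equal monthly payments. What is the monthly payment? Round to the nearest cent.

$533.47

At 4.625% the monthly rate is 0.0038542, so the payment is 17,900 × 0.0038542 / (1 − 1.0038542^−36) = $533.47.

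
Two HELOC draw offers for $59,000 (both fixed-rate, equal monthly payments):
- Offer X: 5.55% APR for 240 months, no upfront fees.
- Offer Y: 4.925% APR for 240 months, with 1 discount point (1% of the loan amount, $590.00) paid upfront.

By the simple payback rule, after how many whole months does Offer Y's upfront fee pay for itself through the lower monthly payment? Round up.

29 months

Offer X: at 5.55% the monthly rate is 0.0046250, so the payment is 59,000 × 0.0046250 / (1 − 1.0046250^−240) = $407.52.
Offer Y: at 4.925% the monthly rate is 0.0041042, so the payment is 59,000 × 0.0041042 / (1 − 1.0041042^−240) = $386.93.
Monthly savings = $407.52 − $386.93 = $20.59.
Break-even = $590.00 / $20.59 = 28.65 → 29 months.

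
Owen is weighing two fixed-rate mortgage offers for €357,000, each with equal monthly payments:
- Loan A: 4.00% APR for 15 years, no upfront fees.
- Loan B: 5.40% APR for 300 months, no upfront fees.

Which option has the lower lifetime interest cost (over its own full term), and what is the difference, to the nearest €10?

Loan A by €175,980

Loan A: monthly rate = 4%/12 = 0.0033333; payment = 357,000 × 0.0033333 / (1 − (1+0.0033333)^−180) = €2,640.69.
Total interest on Loan A = 180 × €2,640.69 − €357,000 = €118,324.20.
Loan B: monthly rate = 5.4%/12 = 0.0045000; payment = 357,000 × 0.0045000 / (1 − (1+0.0045000)^−300) = €2,171.02.
Total interest on Loan B = 300 × €2,171.02 − €357,000 = €294,306.00.
Loan A is lower by €175,981.80.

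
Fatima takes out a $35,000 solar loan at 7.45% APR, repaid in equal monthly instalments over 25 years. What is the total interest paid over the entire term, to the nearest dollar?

$42,253

At 7.45% the monthly rate is 0.0062083, so the payment is 35,000 × 0.0062083 / (1 − 1.0062083^−300) = $257.51.
Total paid = 300 × $257.51 = $77,253.00; interest = $77,253.00 − $35,000 = $42,253.00.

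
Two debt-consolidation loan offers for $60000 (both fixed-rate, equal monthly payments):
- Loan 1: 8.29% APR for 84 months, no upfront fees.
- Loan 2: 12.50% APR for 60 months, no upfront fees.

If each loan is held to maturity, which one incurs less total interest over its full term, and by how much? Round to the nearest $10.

Loan 1 by $1,710

Loan 1: monthly rate = 8.29%/12 = 0.0069083; payment = 60,000 × 0.0069083 / (1 − (1+0.0069083)^−84) = $943.87.
Total interest on Loan 1 = 84 × $943.87 − $60,000 = $19,285.08.
Loan 2: monthly rate = 12.5%/12 = 0.0104167; payment = 60,000 × 0.0104167 / (1 − (1+0.0104167)^−60) = $1,349.88.
Total interest on Loan 2 = 60 × $1,349.88 − $60,000 = $20,992.80.
Loan 1 is lower by $1,707.72.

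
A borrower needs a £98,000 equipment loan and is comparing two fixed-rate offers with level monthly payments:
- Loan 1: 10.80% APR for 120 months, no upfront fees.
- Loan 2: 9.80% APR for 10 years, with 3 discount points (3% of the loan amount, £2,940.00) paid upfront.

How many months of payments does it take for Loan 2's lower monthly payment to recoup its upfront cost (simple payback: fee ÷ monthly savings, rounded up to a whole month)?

54 months

Loan 1: monthly rate = 10.8%/12 = 0.0090000; payment = 98,000 × 0.0090000 / (1 − (1+0.0090000)^−120) = £1,338.88.
Loan 2: monthly rate = 9.8%/12 = 0.0081667; payment = 98,000 × 0.0081667 / (1 − (1+0.0081667)^−120) = £1,284.25.
Monthly savings = £1,338.88 − £1,284.25 = £54.63.
Break-even = £2,940.00 / £54.63 = 53.82 → 54 months.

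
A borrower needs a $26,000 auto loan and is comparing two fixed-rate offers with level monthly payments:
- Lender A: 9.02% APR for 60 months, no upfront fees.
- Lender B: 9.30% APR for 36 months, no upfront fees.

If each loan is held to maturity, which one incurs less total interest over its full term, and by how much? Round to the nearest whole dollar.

Lender A: at 9.02% the monthly rate is 0.0075167, so the payment is 26,000 × 0.0075167 / (1 − 1.0075167^−60) = $539.97.
Total interest on Lender A = 60 × $539.97 − $26,000 = $6,398.20.
Lender B: at 9.30% the monthly rate is 0.0077500, so the payment is 26,000 × 0.0077500 / (1 − 1.0077500^−36) = $830.43.
Total interest on Lender B = 36 × $830.43 − $26,000 = $3,895.48.
Lender B is lower by $2,502.72.

Lender B by $2,503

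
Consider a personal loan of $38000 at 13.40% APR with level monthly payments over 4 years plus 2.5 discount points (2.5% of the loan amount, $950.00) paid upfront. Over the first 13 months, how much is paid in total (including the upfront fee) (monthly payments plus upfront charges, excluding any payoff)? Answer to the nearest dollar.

Monthly rate = 13.4%/12 = 0.0111667; payment = 38,000 × 0.0111667 / (1 − (1+0.0111667)^−48) = $1,027.01.
Total outlay = 13 × $1,027.01 + $950.00 = $14,301.13.

$14,301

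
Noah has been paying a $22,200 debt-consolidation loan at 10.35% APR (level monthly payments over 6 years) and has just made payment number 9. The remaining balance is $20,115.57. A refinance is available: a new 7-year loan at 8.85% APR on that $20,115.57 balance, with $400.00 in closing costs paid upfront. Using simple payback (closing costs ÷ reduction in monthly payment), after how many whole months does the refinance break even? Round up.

5 months

Current payment = 22,200 × 10.35%/12 / (1 − (1+0.0086250)^−72) = $415.20.
Refinanced payment = 20,115.57 × 0.0073750 / (1 − (1+0.0073750)^−84) = $322.11.
Monthly savings = $415.20 − $322.11 = $93.09.
Break-even = $400.00 / $93.09 = 4.30 → 5 months.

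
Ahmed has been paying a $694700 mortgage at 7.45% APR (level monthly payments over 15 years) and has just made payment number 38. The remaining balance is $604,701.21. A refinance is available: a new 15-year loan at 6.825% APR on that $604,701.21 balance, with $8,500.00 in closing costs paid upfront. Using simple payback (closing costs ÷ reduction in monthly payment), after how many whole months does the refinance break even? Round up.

9 months

Current payment = 694,700 × 7.45%/12 / (1 − (1+0.0062083)^−180) = $6,420.23.
Refinanced payment = 604,701.21 × 0.0056875 / (1 − (1+0.0056875)^−180) = $5,376.23.
Monthly savings = $6,420.23 − $5,376.23 = $1,044.00.
Break-even = $8,500.00 / $1,044.00 = 8.14 → 9 months.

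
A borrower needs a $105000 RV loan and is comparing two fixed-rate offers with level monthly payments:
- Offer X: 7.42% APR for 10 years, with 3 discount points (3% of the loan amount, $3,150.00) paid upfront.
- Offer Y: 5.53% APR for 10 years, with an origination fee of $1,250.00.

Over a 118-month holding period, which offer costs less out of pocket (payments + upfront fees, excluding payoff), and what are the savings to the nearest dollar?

Offer Y by $13,806

Offer X: monthly rate = 7.42%/12 = 0.0061833; payment = 105,000 × 0.0061833 / (1 − (1+0.0061833)^−120) = $1,241.99.
Offer Y: at 5.53% the monthly rate is 0.0046083, so the payment is 105,000 × 0.0046083 / (1 − 1.0046083^−120) = $1,141.09.
Over 118 months: Offer X costs 118 × $1,241.99 + $3,150.00 = $149,704.82; Offer Y costs 118 × $1,141.09 + $1,250.00 = $135,898.62.
Offer Y is cheaper by $149,704.82 − $135,898.62 = $13,806.20.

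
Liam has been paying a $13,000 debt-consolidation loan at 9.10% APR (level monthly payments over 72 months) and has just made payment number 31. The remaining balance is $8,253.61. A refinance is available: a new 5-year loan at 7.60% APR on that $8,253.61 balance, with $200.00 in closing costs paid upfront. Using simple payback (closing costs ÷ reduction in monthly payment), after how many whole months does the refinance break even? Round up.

Current payment = 13,000 × 9.1%/12 / (1 − (1+0.0075833)^−72) = $234.98.
Refinanced payment = 8,253.61 × 0.0063333 / (1 − (1+0.0063333)^−60) = $165.78.
Monthly savings = $234.98 − $165.78 = $69.20.
Break-even = $200.00 / $69.20 = 2.89 → 3 months.

3 months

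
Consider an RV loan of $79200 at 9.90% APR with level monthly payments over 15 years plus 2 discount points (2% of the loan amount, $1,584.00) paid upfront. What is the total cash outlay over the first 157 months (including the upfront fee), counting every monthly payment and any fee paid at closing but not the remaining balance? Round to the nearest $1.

$134,445

Monthly rate = 9.9%/12 = 0.0082500; payment = 79,200 × 0.0082500 / (1 − (1+0.0082500)^−180) = $846.25.
Total outlay = 157 × $846.25 + $1,584.00 = $134,445.25.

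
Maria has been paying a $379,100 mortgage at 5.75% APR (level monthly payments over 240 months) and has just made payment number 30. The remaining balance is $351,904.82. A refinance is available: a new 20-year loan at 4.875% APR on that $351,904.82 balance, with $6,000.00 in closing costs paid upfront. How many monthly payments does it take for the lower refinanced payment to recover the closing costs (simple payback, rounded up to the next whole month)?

17 months

Current payment = 379,100 × 5.75%/12 / (1 − (1+0.0047917)^−240) = $2,661.60.
Refinanced payment = 351,904.82 × 0.0040625 / (1 − (1+0.0040625)^−240) = $2,298.18.
Monthly savings = $2,661.60 − $2,298.18 = $363.42.
Break-even = $6,000.00 / $363.42 = 16.51 → 17 months.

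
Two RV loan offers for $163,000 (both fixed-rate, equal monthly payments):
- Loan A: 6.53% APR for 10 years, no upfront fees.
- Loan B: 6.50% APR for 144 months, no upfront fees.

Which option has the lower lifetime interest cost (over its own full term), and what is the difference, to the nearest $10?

Loan A: monthly rate = 6.53%/12 = 0.0054417; payment = 163,000 × 0.0054417 / (1 − (1+0.0054417)^−120) = $1,853.32.
Total interest on Loan A = 120 × $1,853.32 − $163,000 = $59,398.40.
Loan B: at 6.50% the monthly rate is 0.0054167, so the payment is 163,000 × 0.0054167 / (1 − 1.0054167^−144) = $1,633.13.
Total interest on Loan B = 144 × $1,633.13 − $163,000 = $72,170.72.
Loan A is lower by $12,772.32.

Loan A by $12,770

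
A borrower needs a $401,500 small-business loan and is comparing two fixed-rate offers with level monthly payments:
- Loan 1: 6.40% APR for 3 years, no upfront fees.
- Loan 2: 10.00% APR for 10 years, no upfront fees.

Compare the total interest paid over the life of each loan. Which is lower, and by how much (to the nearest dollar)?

Loan 1: monthly rate = 6.4%/12 = 0.0053333; payment = 401,500 × 0.0053333 / (1 − (1+0.0053333)^−36) = $12,287.31.
Total interest on Loan 1 = 36 × $12,287.31 − $401,500 = $40,843.16.
Loan 2: monthly rate = 10%/12 = 0.0083333; payment = 401,500 × 0.0083333 / (1 − (1+0.0083333)^−120) = $5,305.85.
Total interest on Loan 2 = 120 × $5,305.85 − $401,500 = $235,202.00.
Loan 1 is lower by $194,358.84.

Loan 1 by $194,359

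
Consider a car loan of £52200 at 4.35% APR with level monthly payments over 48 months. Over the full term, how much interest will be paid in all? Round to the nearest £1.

Monthly rate = 4.35%/12 = 0.0036250; payment = 52,200 × 0.0036250 / (1 − (1+0.0036250)^−48) = £1,186.82.
Total paid = 48 × £1,186.82 = £56,967.36; interest = £56,967.36 − £52,200 = £4,767.36.

£4,767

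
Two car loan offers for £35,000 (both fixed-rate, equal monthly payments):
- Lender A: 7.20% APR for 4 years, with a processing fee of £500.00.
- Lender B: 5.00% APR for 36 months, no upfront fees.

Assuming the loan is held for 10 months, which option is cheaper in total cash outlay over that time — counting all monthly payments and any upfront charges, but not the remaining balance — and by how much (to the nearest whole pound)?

Lender A: monthly rate = 7.2%/12 = 0.0060000; payment = 35,000 × 0.0060000 / (1 − (1+0.0060000)^−48) = £841.37.
Lender B: monthly rate = 5%/12 = 0.0041667; payment = 35,000 × 0.0041667 / (1 − (1+0.0041667)^−36) = £1,048.98.
Over 10 months: Lender A costs 10 × £841.37 + £500.00 = £8,913.70; Lender B costs 10 × £1,048.98 = £10,489.80.
Lender A is cheaper by £10,489.80 − £8,913.70 = £1,576.10.

Lender A by £1,576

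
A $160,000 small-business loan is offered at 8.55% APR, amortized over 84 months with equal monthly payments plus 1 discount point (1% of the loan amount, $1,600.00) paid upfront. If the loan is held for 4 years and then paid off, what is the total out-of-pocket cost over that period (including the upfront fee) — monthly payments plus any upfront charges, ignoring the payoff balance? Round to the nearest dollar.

$123,417

Monthly rate = 8.55%/12 = 0.0071250; payment = 160,000 × 0.0071250 / (1 − (1+0.0071250)^−84) = $2,537.86.
Total outlay = 48 × $2,537.86 + $1,600.00 = $123,417.28.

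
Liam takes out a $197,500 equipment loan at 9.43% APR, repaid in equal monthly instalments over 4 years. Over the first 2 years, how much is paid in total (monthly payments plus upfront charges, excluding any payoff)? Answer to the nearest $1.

$118,925

At 9.43% the monthly rate is 0.0078583, so the payment is 197,500 × 0.0078583 / (1 − 1.0078583^−48) = $4,955.22.
Total outlay = 24 × $4,955.22 = $118,925.28.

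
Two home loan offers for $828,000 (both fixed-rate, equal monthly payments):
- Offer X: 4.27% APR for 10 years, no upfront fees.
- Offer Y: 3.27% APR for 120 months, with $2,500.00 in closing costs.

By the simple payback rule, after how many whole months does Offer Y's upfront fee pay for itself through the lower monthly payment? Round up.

Offer X: monthly rate = 4.27%/12 = 0.0035583; payment = 828,000 × 0.0035583 / (1 − (1+0.0035583)^−120) = $8,489.76.
Offer Y: monthly rate = 3.27%/12 = 0.0027250; payment = 828,000 × 0.0027250 / (1 − (1+0.0027250)^−120) = $8,098.84.
Monthly savings = $8,489.76 − $8,098.84 = $390.92.
Break-even = $2,500.00 / $390.92 = 6.40 → 7 months.

7 months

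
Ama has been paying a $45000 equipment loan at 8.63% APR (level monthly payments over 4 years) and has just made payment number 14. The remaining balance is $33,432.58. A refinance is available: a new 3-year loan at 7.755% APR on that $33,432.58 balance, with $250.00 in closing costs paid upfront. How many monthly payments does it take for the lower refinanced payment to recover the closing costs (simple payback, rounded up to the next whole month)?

4 months

Current payment = 45,000 × 8.63%/12 / (1 − (1+0.0071917)^−48) = $1,111.94.
Refinanced payment = 33,432.58 × 0.0064625 / (1 − (1+0.0064625)^−36) = $1,043.88.
Monthly savings = $1,111.94 − $1,043.88 = $68.06.
Break-even = $250.00 / $68.06 = 3.67 → 4 months.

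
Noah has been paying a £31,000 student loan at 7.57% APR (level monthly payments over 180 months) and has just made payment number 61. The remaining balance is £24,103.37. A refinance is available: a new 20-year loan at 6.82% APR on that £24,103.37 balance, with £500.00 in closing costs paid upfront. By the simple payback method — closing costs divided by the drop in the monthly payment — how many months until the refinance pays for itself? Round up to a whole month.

Current payment = 31,000 × 7.57%/12 / (1 − (1+0.0063083)^−180) = £288.61.
Refinanced payment = 24,103.37 × 0.0056833 / (1 − (1+0.0056833)^−240) = £184.28.
Monthly savings = £288.61 − £184.28 = £104.33.
Break-even = £500.00 / £104.33 = 4.79 → 5 months.

5 months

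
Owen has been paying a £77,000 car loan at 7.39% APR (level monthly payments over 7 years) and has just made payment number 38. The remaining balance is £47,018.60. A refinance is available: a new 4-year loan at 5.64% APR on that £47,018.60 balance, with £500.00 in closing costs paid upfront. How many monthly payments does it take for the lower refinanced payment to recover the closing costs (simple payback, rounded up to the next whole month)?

7 months

Current payment = 77,000 × 7.39%/12 / (1 − (1+0.0061583)^−84) = £1,176.87.
Refinanced payment = 47,018.60 × 0.0047000 / (1 − (1+0.0047000)^−48) = £1,096.49.
Monthly savings = £1,176.87 − £1,096.49 = £80.38.
Break-even = £500.00 / £80.38 = 6.22 → 7 months.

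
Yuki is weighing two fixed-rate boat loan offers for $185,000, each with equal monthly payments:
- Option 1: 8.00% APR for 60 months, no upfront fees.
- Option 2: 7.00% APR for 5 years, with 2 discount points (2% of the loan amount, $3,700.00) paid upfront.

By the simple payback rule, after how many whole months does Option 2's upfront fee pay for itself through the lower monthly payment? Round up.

43 months

Option 1: at 8.00% the monthly rate is 0.0066667, so the payment is 185,000 × 0.0066667 / (1 − 1.0066667^−60) = $3,751.13.
Option 2: at 7.00% the monthly rate is 0.0058333, so the payment is 185,000 × 0.0058333 / (1 − 1.0058333^−60) = $3,663.22.
Monthly savings = $3,751.13 − $3,663.22 = $87.91.
Break-even = $3,700.00 / $87.91 = 42.09 → 43 months.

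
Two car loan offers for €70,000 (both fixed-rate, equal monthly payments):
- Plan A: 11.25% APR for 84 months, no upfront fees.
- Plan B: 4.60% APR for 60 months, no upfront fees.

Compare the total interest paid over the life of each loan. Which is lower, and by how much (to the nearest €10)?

Plan A: monthly rate = 11.25%/12 = 0.0093750; payment = 70,000 × 0.0093750 / (1 − (1+0.0093750)^−84) = €1,207.79.
Total interest on Plan A = 84 × €1,207.79 − €70,000 = €31,454.36.
Plan B: monthly rate = 4.6%/12 = 0.0038333; payment = 70,000 × 0.0038333 / (1 − (1+0.0038333)^−60) = €1,308.20.
Total interest on Plan B = 60 × €1,308.20 − €70,000 = €8,492.00.
Plan B is lower by €22,962.36.

Plan B by €22,960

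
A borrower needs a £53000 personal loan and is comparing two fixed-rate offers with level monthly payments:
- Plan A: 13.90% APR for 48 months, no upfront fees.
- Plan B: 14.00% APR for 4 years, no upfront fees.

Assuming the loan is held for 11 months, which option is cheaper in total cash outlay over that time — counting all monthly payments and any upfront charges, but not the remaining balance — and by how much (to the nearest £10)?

Plan A: at 13.90% the monthly rate is 0.0115833, so the payment is 53,000 × 0.0115833 / (1 − 1.0115833^−48) = £1,445.65.
Plan B: at 14.00% the monthly rate is 0.0116667, so the payment is 53,000 × 0.0116667 / (1 − 1.0116667^−48) = £1,448.30.
Over 11 months: Plan A costs 11 × £1,445.65 = £15,902.15; Plan B costs 11 × £1,448.30 = £15,931.30.
Plan A is cheaper by £15,931.30 − £15,902.15 = £29.15.

Plan A by £30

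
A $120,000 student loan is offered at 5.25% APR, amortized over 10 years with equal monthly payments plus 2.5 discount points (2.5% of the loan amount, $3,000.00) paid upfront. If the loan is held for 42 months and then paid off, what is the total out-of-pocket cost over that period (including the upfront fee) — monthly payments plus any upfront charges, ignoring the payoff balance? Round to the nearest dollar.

$57,075

Monthly rate = 5.25%/12 = 0.0043750; payment = 120,000 × 0.0043750 / (1 − (1+0.0043750)^−120) = $1,287.50.
Total outlay = 42 × $1,287.50 + $3,000.00 = $57,075.00.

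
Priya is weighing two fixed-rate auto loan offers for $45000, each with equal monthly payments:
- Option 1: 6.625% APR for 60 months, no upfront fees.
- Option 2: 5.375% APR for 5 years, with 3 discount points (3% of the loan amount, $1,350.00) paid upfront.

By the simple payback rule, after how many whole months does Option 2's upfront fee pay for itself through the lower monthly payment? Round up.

Option 1: at 6.625% the monthly rate is 0.0055208, so the payment is 45,000 × 0.0055208 / (1 − 1.0055208^−60) = $883.11.
Option 2: at 5.375% the monthly rate is 0.0044792, so the payment is 45,000 × 0.0044792 / (1 − 1.0044792^−60) = $856.96.
Monthly savings = $883.11 − $856.96 = $26.15.
Break-even = $1,350.00 / $26.15 = 51.63 → 52 months.

52 months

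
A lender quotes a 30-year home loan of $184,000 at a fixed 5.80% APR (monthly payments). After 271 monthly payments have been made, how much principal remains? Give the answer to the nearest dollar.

$77,940

With monthly rate i = 5.8%/12 = 0.0048333, the balance after k of n payments is P · [(1+i)^n − (1+i)^k] / [(1+i)^n − 1].
(1+0.0048333)^360 = 5.67351299 and (1+0.0048333)^271 = 3.69388247, so the balance is 184,000 × (5.67351299 − 3.69388247) / (5.67351299 − 1) = $77,939.66.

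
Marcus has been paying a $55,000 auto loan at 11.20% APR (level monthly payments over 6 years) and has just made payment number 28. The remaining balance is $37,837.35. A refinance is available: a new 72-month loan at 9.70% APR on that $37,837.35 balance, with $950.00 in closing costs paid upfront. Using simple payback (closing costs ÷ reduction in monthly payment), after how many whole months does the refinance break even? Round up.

3 months

Current payment = 55,000 × 11.2%/12 / (1 − (1+0.0093333)^−72) = $1,052.52.
Refinanced payment = 37,837.35 × 0.0080833 / (1 − (1+0.0080833)^−72) = $695.26.
Monthly savings = $1,052.52 − $695.26 = $357.26.
Break-even = $950.00 / $357.26 = 2.66 → 3 months.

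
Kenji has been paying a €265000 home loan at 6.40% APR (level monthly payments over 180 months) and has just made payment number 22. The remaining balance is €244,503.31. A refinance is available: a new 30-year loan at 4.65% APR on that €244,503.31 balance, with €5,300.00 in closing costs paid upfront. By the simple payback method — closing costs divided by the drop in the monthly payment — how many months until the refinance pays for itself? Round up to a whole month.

6 months

Current payment = 265,000 × 6.4%/12 / (1 − (1+0.0053333)^−180) = €2,293.89.
Refinanced payment = 244,503.31 × 0.0038750 / (1 − (1+0.0038750)^−360) = €1,260.75.
Monthly savings = €2,293.89 − €1,260.75 = €1,033.14.
Break-even = €5,300.00 / €1,033.14 = 5.13 → 6 months.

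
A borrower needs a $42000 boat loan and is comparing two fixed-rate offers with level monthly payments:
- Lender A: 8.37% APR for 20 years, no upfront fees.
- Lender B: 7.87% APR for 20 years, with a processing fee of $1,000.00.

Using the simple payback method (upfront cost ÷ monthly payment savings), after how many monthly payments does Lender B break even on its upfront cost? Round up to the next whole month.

77 months

Lender A: at 8.37% the monthly rate is 0.0069750, so the payment is 42,000 × 0.0069750 / (1 − 1.0069750^−240) = $361.04.
Lender B: monthly rate = 7.87%/12 = 0.0065583; payment = 42,000 × 0.0065583 / (1 − (1+0.0065583)^−240) = $347.91.
Monthly savings = $361.04 − $347.91 = $13.13.
Break-even = $1,000.00 / $13.13 = 76.16 → 77 months.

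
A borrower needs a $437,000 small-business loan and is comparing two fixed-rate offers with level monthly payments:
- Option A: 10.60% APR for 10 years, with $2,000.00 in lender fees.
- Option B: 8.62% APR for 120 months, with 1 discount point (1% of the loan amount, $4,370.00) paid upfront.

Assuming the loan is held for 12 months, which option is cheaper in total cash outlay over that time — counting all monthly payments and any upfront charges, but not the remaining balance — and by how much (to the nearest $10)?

Option B by $3,330

Option A: monthly rate = 10.6%/12 = 0.0088333; payment = 437,000 × 0.0088333 / (1 − (1+0.0088333)^−120) = $5,921.16.
Option B: at 8.62% the monthly rate is 0.0071833, so the payment is 437,000 × 0.0071833 / (1 − 1.0071833^−120) = $5,446.26.
Over 12 months: Option A costs 12 × $5,921.16 + $2,000.00 = $73,053.92; Option B costs 12 × $5,446.26 + $4,370.00 = $69,725.12.
Option B is cheaper by $73,053.92 − $69,725.12 = $3,328.80.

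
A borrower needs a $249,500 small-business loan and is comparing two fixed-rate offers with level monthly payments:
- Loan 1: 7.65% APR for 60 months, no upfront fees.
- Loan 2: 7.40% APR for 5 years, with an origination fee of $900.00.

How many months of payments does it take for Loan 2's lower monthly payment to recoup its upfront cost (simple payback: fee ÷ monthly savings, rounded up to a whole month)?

Loan 1: monthly rate = 7.65%/12 = 0.0063750; payment = 249,500 × 0.0063750 / (1 − (1+0.0063750)^−60) = $5,017.27.
Loan 2: monthly rate = 7.4%/12 = 0.0061667; payment = 249,500 × 0.0061667 / (1 − (1+0.0061667)^−60) = $4,987.62.
Monthly savings = $5,017.27 − $4,987.62 = $29.65.
Break-even = $900.00 / $29.65 = 30.35 → 31 months.

31 months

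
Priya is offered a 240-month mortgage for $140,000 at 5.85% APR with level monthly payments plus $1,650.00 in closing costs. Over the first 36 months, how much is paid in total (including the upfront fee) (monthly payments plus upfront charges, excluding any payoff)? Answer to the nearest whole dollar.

$37,323

Monthly rate = 5.85%/12 = 0.0048750; payment = 140,000 × 0.0048750 / (1 − (1+0.0048750)^−240) = $990.93.
Total outlay = 36 × $990.93 + $1,650.00 = $37,323.48.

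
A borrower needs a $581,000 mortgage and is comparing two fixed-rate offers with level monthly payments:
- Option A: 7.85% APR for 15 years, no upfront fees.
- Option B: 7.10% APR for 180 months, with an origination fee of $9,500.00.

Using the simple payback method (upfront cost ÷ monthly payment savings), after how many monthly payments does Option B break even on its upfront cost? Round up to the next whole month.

39 months

Option A: monthly rate = 7.85%/12 = 0.0065417; payment = 581,000 × 0.0065417 / (1 − (1+0.0065417)^−180) = $5,502.14.
Option B: monthly rate = 7.1%/12 = 0.0059167; payment = 581,000 × 0.0059167 / (1 − (1+0.0059167)^−180) = $5,254.73.
Monthly savings = $5,502.14 − $5,254.73 = $247.41.
Break-even = $9,500.00 / $247.41 = 38.40 → 39 months.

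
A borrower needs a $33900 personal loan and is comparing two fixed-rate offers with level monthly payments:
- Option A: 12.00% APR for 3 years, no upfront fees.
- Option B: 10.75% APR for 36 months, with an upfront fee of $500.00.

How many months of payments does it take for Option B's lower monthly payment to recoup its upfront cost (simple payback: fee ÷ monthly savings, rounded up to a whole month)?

Option A: at 12.00% the monthly rate is 0.0100000, so the payment is 33,900 × 0.0100000 / (1 − 1.0100000^−36) = $1,125.97.
Option B: at 10.75% the monthly rate is 0.0089583, so the payment is 33,900 × 0.0089583 / (1 − 1.0089583^−36) = $1,105.83.
Monthly savings = $1,125.97 − $1,105.83 = $20.14.
Break-even = $500.00 / $20.14 = 24.83 → 25 months.

25 months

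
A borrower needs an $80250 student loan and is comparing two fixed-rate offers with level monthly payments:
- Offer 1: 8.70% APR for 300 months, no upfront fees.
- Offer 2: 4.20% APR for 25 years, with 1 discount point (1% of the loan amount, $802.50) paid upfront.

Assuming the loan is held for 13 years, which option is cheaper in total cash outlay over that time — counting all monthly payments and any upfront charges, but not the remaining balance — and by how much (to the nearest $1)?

Offer 1: monthly rate = 8.7%/12 = 0.0072500; payment = 80,250 × 0.0072500 / (1 − (1+0.0072500)^−300) = $657.05.
Offer 2: at 4.20% the monthly rate is 0.0035000, so the payment is 80,250 × 0.0035000 / (1 − 1.0035000^−300) = $432.50.
Over 156 months: Offer 1 costs 156 × $657.05 = $102,499.80; Offer 2 costs 156 × $432.50 + $802.50 = $68,272.50.
Offer 2 is cheaper by $102,499.80 − $68,272.50 = $34,227.30.

Offer 2 by $34,227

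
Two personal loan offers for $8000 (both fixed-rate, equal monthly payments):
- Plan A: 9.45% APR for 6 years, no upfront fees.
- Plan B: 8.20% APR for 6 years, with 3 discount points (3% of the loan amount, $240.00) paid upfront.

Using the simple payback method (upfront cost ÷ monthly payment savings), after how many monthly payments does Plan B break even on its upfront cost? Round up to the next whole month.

49 months

Plan A: monthly rate = 9.45%/12 = 0.0078750; payment = 8,000 × 0.0078750 / (1 − (1+0.0078750)^−72) = $146.00.
Plan B: at 8.20% the monthly rate is 0.0068333, so the payment is 8,000 × 0.0068333 / (1 − 1.0068333^−72) = $141.05.
Monthly savings = $146.00 − $141.05 = $4.95.
Break-even = $240.00 / $4.95 = 48.48 → 49 months.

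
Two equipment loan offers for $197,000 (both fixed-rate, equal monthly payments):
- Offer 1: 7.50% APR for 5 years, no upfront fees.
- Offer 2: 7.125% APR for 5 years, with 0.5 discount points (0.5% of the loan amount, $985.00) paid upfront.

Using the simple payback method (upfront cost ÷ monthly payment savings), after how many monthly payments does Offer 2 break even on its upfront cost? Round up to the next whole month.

29 months

Offer 1: at 7.50% the monthly rate is 0.0062500, so the payment is 197,000 × 0.0062500 / (1 − 1.0062500^−60) = $3,947.48.
Offer 2: at 7.125% the monthly rate is 0.0059375, so the payment is 197,000 × 0.0059375 / (1 − 1.0059375^−60) = $3,912.46.
Monthly savings = $3,947.48 − $3,912.46 = $35.02.
Break-even = $985.00 / $35.02 = 28.13 → 29 months.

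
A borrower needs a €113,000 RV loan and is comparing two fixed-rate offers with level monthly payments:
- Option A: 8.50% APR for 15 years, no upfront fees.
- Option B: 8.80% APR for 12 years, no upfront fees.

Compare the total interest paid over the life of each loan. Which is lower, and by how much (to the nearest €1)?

Option B by €16,944

Option A: monthly rate = 8.5%/12 = 0.0070833; payment = 113,000 × 0.0070833 / (1 − (1+0.0070833)^−180) = €1,112.76.
Total interest on Option A = 180 × €1,112.76 − €113,000 = €87,296.80.
Option B: at 8.80% the monthly rate is 0.0073333, so the payment is 113,000 × 0.0073333 / (1 − 1.0073333^−144) = €1,273.28.
Total interest on Option B = 144 × €1,273.28 − €113,000 = €70,352.32.
Option B is lower by €16,944.48.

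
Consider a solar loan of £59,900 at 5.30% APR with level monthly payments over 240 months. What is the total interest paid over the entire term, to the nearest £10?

At 5.30% the monthly rate is 0.0044167, so the payment is 59,900 × 0.0044167 / (1 − 1.0044167^−240) = £405.31.
Total paid = 240 × £405.31 = £97,274.40; interest = £97,274.40 − £59,900 = £37,374.40.

£37,370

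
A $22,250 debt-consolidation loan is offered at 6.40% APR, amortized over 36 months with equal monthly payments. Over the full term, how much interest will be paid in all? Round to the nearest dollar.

At 6.40% the monthly rate is 0.0053333, so the payment is 22,250 × 0.0053333 / (1 − 1.0053333^−36) = $680.93.
Total paid = 36 × $680.93 = $24,513.48; interest = $24,513.48 − $22,250 = $2,263.48.

$2,263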